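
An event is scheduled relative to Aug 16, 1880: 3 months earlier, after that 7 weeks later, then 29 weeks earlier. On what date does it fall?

December 14, 1879

Subtracting 3 months from August 16, 1880:
month 8 − 3 = 5 → May 1880.
Day 16 is valid in May, giving May 16, 1880.
Adding 7 weeks (= 49 days) from May 16, 1880:
May has 31 days, so 31 − 16 = 15 days remain after May 16, 1880; 49 − 15 = 34 left.
June 1880 has 30 days: 34 − 30 = 4 left.
4 days into July 1880 → July 4, 1880.
Going back 29 weeks (= 203 days) from July 4, 1880:
Going back 4 days from July 4, 1880 reaches the end of the previous month; 203 − 4 = 199 left.
June 1880 has 30 days: 199 − 30 = 169 left.
May 1880 has 31 days: 169 − 31 = 138 left.
April 1880 has 30 days: 138 − 30 = 108 left.
March 1880 has 31 days: 108 − 31 = 77 left.
February 1880 has 29 days (1880 is a leap year): 77 − 29 = 48 left.
January 1880 has 31 days: 48 − 31 = 17 left.
December 1879 has 31 days; 31 − 17 = 14 → December 14, 1879.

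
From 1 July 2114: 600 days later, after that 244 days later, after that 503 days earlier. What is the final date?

June 7, 2115

Adding 600 days from July 1, 2114:
July has 31 days, so 31 − 1 = 30 days remain after July 1, 2114; 600 − 30 = 570 left.
August 2114 has 31 days: 570 − 31 = 539 left.
September 2114 has 30 days: 539 − 30 = 509 left.
October 2114 has 31 days: 509 − 31 = 478 left.
November 2114 has 30 days: 478 − 30 = 448 left.
December 2114 has 31 days: 448 − 31 = 417 left.
January 2115 has 31 days: 417 − 31 = 386 left.
February 2115 has 28 days (2115 is not a leap year): 386 − 28 = 358 left.
March 2115 has 31 days: 358 − 31 = 327 left.
April 2115 has 30 days: 327 − 30 = 297 left.
May 2115 has 31 days: 297 − 31 = 266 left.
June 2115 has 30 days: 266 − 30 = 236 left.
July 2115 has 31 days: 236 − 31 = 205 left.
August 2115 has 31 days: 205 − 31 = 174 left.
September 2115 has 30 days: 174 − 30 = 144 left.
October 2115 has 31 days: 144 − 31 = 113 left.
November 2115 has 30 days: 113 − 30 = 83 left.
December 2115 has 31 days: 83 − 31 = 52 left.
January 2116 has 31 days: 52 − 31 = 21 left.
21 days into February 2116 → February 21, 2116.
Advancing 244 days from February 21, 2116:
February has 29 days, so 29 − 21 = 8 days remain after February 21, 2116; 244 − 8 = 236 left.
March 2116 has 31 days: 236 − 31 = 205 left.
April 2116 has 30 days: 205 − 30 = 175 left.
May 2116 has 31 days: 175 − 31 = 144 left.
June 2116 has 30 days: 144 − 30 = 114 left.
July 2116 has 31 days: 114 − 31 = 83 left.
August 2116 has 31 days: 83 − 31 = 52 left.
September 2116 has 30 days: 52 − 30 = 22 left.
22 days into October 2116 → October 22, 2116.
Subtracting 503 days from October 22, 2116:
Going back 22 days from October 22, 2116 reaches the end of the previous month; 503 − 22 = 481 left.
September 2116 has 30 days: 481 − 30 = 451 left.
August 2116 has 31 days: 451 − 31 = 420 left.
July 2116 has 31 days: 420 − 31 = 389 left.
June 2116 has 30 days: 389 − 30 = 359 left.
May 2116 has 31 days: 359 − 31 = 328 left.
April 2116 has 30 days: 328 − 30 = 298 left.
March 2116 has 31 days: 298 − 31 = 267 left.
February 2116 has 29 days (2116 is a leap year): 267 − 29 = 238 left.
January 2116 has 31 days: 238 − 31 = 207 left.
December 2115 has 31 days: 207 − 31 = 176 left.
November 2115 has 30 days: 176 − 30 = 146 left.
October 2115 has 31 days: 146 − 31 = 115 left.
September 2115 has 30 days: 115 − 30 = 85 left.
August 2115 has 31 days: 85 − 31 = 54 left.
July 2115 has 31 days: 54 − 31 = 23 left.
June 2115 has 30 days; 30 − 23 = 7 → June 7, 2115.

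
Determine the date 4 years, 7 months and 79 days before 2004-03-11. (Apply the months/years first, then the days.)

May 24, 1999

Subtracting 4 years, 7 months and 79 days from March 11, 2004: first the month/year part, then the days.
-4 years → 2000; month 3 − 7 = -4, which is month 8 of year 1999 → August 1999.
Day 11 is valid in August, giving August 11, 1999.
Now subtract 79 days from August 11, 1999.
Going back 11 days from August 11, 1999 reaches the end of the previous month; 79 − 11 = 68 left.
July 1999 has 31 days: 68 − 31 = 37 left.
June 1999 has 30 days: 37 − 30 = 7 left.
May 1999 has 31 days; 31 − 7 = 24 → May 24, 1999.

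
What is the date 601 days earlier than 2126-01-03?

May 12, 2124

Going back 601 days from January 3, 2126.
Going back 3 days from January 3, 2126 reaches the end of the previous month; 601 − 3 = 598 left.
December 2125 has 31 days: 598 − 31 = 567 left.
November 2125 has 30 days: 567 − 30 = 537 left.
October 2125 has 31 days: 537 − 31 = 506 left.
September 2125 has 30 days: 506 − 30 = 476 left.
August 2125 has 31 days: 476 − 31 = 445 left.
July 2125 has 31 days: 445 − 31 = 414 left.
June 2125 has 30 days: 414 − 30 = 384 left.
May 2125 has 31 days: 384 − 31 = 353 left.
April 2125 has 30 days: 353 − 30 = 323 left.
March 2125 has 31 days: 323 − 31 = 292 left.
February 2125 has 28 days (2125 is not a leap year): 292 − 28 = 264 left.
January 2125 has 31 days: 264 − 31 = 233 left.
December 2124 has 31 days: 233 − 31 = 202 left.
November 2124 has 30 days: 202 − 30 = 172 left.
October 2124 has 31 days: 172 − 31 = 141 left.
September 2124 has 30 days: 141 − 30 = 111 left.
August 2124 has 31 days: 111 − 31 = 80 left.
July 2124 has 31 days: 80 − 31 = 49 left.
June 2124 has 30 days: 49 − 30 = 19 left.
May 2124 has 31 days; 31 − 19 = 12 → May 12, 2124.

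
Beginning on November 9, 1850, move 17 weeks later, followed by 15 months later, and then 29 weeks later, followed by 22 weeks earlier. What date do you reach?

Adding 17 weeks (= 119 days) from November 9, 1850:
November has 30 days, so 30 − 9 = 21 days remain after November 9, 1850; 119 − 21 = 98 left.
December 1850 has 31 days: 98 − 31 = 67 left.
January 1851 has 31 days: 67 − 31 = 36 left.
February 1851 has 28 days (1851 is not a leap year): 36 − 28 = 8 left.
8 days into March 1851 → March 8, 1851.
Advancing 15 months from March 8, 1851:
month 3 + 15 = 18, which is month 6 of year 1852 → June 1852.
Day 8 is valid in June, giving June 8, 1852.
Advancing 29 weeks (= 203 days) from June 8, 1852:
June has 30 days, so 30 − 8 = 22 days remain after June 8, 1852; 203 − 22 = 181 left.
July 1852 has 31 days: 181 − 31 = 150 left.
August 1852 has 31 days: 150 − 31 = 119 left.
September 1852 has 30 days: 119 − 30 = 89 left.
October 1852 has 31 days: 89 − 31 = 58 left.
November 1852 has 30 days: 58 − 30 = 28 left.
28 days into December 1852 → December 28, 1852.
Subtracting 22 weeks (= 154 days) from December 28, 1852:
Going back 28 days from December 28, 1852 reaches the end of the previous month; 154 − 28 = 126 left.
November 1852 has 30 days: 126 − 30 = 96 left.
October 1852 has 31 days: 96 − 31 = 65 left.
September 1852 has 30 days: 65 − 30 = 35 left.
August 1852 has 31 days: 35 − 31 = 4 left.
July 1852 has 31 days; 31 − 4 = 27 → July 27, 1852.

July 27, 1852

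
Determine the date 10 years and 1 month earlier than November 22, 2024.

Going back 10 years and 1 month from November 22, 2024.
-10 years → 2014; month 11 − 1 = 10 → October 2014.
Day 22 is valid in October, giving October 22, 2014.

October 22, 2014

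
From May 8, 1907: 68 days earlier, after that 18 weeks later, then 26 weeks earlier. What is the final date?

Counting back 68 days from May 8, 1907:
Going back 8 days from May 8, 1907 reaches the end of the previous month; 68 − 8 = 60 left.
April 1907 has 30 days: 60 − 30 = 30 left.
March 1907 has 31 days; 31 − 30 = 1 → March 1, 1907.
Adding 18 weeks (= 126 days) from March 1, 1907:
March has 31 days, so 31 − 1 = 30 days remain after March 1, 1907; 126 − 30 = 96 left.
April 1907 has 30 days: 96 − 30 = 66 left.
May 1907 has 31 days: 66 − 31 = 35 left.
June 1907 has 30 days: 35 − 30 = 5 left.
5 days into July 1907 → July 5, 1907.
Counting back 26 weeks (= 182 days) from July 5, 1907:
Going back 5 days from July 5, 1907 reaches the end of the previous month; 182 − 5 = 177 left.
June 1907 has 30 days: 177 − 30 = 147 left.
May 1907 has 31 days: 147 − 31 = 116 left.
April 1907 has 30 days: 116 − 30 = 86 left.
March 1907 has 31 days: 86 − 31 = 55 left.
February 1907 has 28 days (1907 is not a leap year): 55 − 28 = 27 left.
January 1907 has 31 days; 31 − 27 = 4 → January 4, 1907.

January 4, 1907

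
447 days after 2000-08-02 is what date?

October 23, 2001

Advancing 447 days from August 2, 2000.
August has 31 days, so 31 − 2 = 29 days remain after August 2, 2000; 447 − 29 = 418 left.
September 2000 has 30 days: 418 − 30 = 388 left.
October 2000 has 31 days: 388 − 31 = 357 left.
November 2000 has 30 days: 357 − 30 = 327 left.
December 2000 has 31 days: 327 − 31 = 296 left.
January 2001 has 31 days: 296 − 31 = 265 left.
February 2001 has 28 days (2001 is not a leap year): 265 − 28 = 237 left.
March 2001 has 31 days: 237 − 31 = 206 left.
April 2001 has 30 days: 206 − 30 = 176 left.
May 2001 has 31 days: 176 − 31 = 145 left.
June 2001 has 30 days: 145 − 30 = 115 left.
July 2001 has 31 days: 115 − 31 = 84 left.
August 2001 has 31 days: 84 − 31 = 53 left.
September 2001 has 30 days: 53 − 30 = 23 left.
23 days into October 2001 → October 23, 2001.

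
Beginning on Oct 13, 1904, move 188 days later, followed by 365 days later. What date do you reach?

Advancing 188 days from October 13, 1904:
October has 31 days, so 31 − 13 = 18 days remain after October 13, 1904; 188 − 18 = 170 left.
November 1904 has 30 days: 170 − 30 = 140 left.
December 1904 has 31 days: 140 − 31 = 109 left.
January 1905 has 31 days: 109 − 31 = 78 left.
February 1905 has 28 days (1905 is not a leap year): 78 − 28 = 50 left.
March 1905 has 31 days: 50 − 31 = 19 left.
19 days into April 1905 → April 19, 1905.
Advancing 365 days from April 19, 1905:
April has 30 days, so 30 − 19 = 11 days remain after April 19, 1905; 365 − 11 = 354 left.
May 1905 has 31 days: 354 − 31 = 323 left.
June 1905 has 30 days: 323 − 30 = 293 left.
July 1905 has 31 days: 293 − 31 = 262 left.
August 1905 has 31 days: 262 − 31 = 231 left.
September 1905 has 30 days: 231 − 30 = 201 left.
October 1905 has 31 days: 201 − 31 = 170 left.
November 1905 has 30 days: 170 − 30 = 140 left.
December 1905 has 31 days: 140 − 31 = 109 left.
January 1906 has 31 days: 109 − 31 = 78 left.
February 1906 has 28 days (1906 is not a leap year): 78 − 28 = 50 left.
March 1906 has 31 days: 50 − 31 = 19 left.
19 days into April 1906 → April 19, 1906.

April 19, 1906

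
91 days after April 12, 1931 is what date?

Adding 91 days from April 12, 1931.
April has 30 days, so 30 − 12 = 18 days remain after April 12, 1931; 91 − 18 = 73 left.
May 1931 has 31 days: 73 − 31 = 42 left.
June 1931 has 30 days: 42 − 30 = 12 left.
12 days into July 1931 → July 12, 1931.

July 12, 1931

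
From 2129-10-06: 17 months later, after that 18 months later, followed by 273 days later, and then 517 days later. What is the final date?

Counting forward 17 months from October 6, 2129:
month 10 + 17 = 27, which is month 3 of year 2131 → March 2131.
Day 6 is valid in March, giving March 6, 2131.
Advancing 18 months from March 6, 2131:
month 3 + 18 = 21, which is month 9 of year 2132 → September 2132.
Day 6 is valid in September, giving September 6, 2132.
Adding 273 days from September 6, 2132:
September has 30 days, so 30 − 6 = 24 days remain after September 6, 2132; 273 − 24 = 249 left.
October 2132 has 31 days: 249 − 31 = 218 left.
November 2132 has 30 days: 218 − 30 = 188 left.
December 2132 has 31 days: 188 − 31 = 157 left.
January 2133 has 31 days: 157 − 31 = 126 left.
February 2133 has 28 days (2133 is not a leap year): 126 − 28 = 98 left.
March 2133 has 31 days: 98 − 31 = 67 left.
April 2133 has 30 days: 67 − 30 = 37 left.
May 2133 has 31 days: 37 − 31 = 6 left.
6 days into June 2133 → June 6, 2133.
Advancing 517 days from June 6, 2133:
June has 30 days, so 30 − 6 = 24 days remain after June 6, 2133; 517 − 24 = 493 left.
July 2133 has 31 days: 493 − 31 = 462 left.
August 2133 has 31 days: 462 − 31 = 431 left.
September 2133 has 30 days: 431 − 30 = 401 left.
October 2133 has 31 days: 401 − 31 = 370 left.
November 2133 has 30 days: 370 − 30 = 340 left.
December 2133 has 31 days: 340 − 31 = 309 left.
January 2134 has 31 days: 309 − 31 = 278 left.
February 2134 has 28 days (2134 is not a leap year): 278 − 28 = 250 left.
March 2134 has 31 days: 250 − 31 = 219 left.
April 2134 has 30 days: 219 − 30 = 189 left.
May 2134 has 31 days: 189 − 31 = 158 left.
June 2134 has 30 days: 158 − 30 = 128 left.
July 2134 has 31 days: 128 − 31 = 97 left.
August 2134 has 31 days: 97 − 31 = 66 left.
September 2134 has 30 days: 66 − 30 = 36 left.
October 2134 has 31 days: 36 − 31 = 5 left.
5 days into November 2134 → November 5, 2134.

November 5, 2134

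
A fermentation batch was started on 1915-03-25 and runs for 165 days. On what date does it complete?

September 6, 1915

Advancing 165 days from March 25, 1915.
March has 31 days, so 31 − 25 = 6 days remain after March 25, 1915; 165 − 6 = 159 left.
April 1915 has 30 days: 159 − 30 = 129 left.
May 1915 has 31 days: 129 − 31 = 98 left.
June 1915 has 30 days: 98 − 30 = 68 left.
July 1915 has 31 days: 68 − 31 = 37 left.
August 1915 has 31 days: 37 − 31 = 6 left.
6 days into September 1915 → September 6, 1915.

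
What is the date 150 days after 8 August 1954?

January 5, 1955

Adding 150 days from August 8, 1954.
August has 31 days, so 31 − 8 = 23 days remain after August 8, 1954; 150 − 23 = 127 left.
September 1954 has 30 days: 127 − 30 = 97 left.
October 1954 has 31 days: 97 − 31 = 66 left.
November 1954 has 30 days: 66 − 30 = 36 left.
December 1954 has 31 days: 36 − 31 = 5 left.
5 days into January 1955 → January 5, 1955.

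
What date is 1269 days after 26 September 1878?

March 18, 1882

Adding 1269 days from September 26, 1878.
September has 30 days, so 30 − 26 = 4 days remain after September 26, 1878; 1269 − 4 = 1265 left.
October 1878 has 31 days: 1265 − 31 = 1234 left.
November 1878 has 30 days: 1234 − 30 = 1204 left.
December 1878 has 31 days: 1204 − 31 = 1173 left.
January 1879 has 31 days: 1173 − 31 = 1142 left.
February 1879 has 28 days (1879 is not a leap year): 1142 − 28 = 1114 left.
March 1879 has 31 days: 1114 − 31 = 1083 left.
April 1879 has 30 days: 1083 − 30 = 1053 left.
May 1879 has 31 days: 1053 − 31 = 1022 left.
June 1879 has 30 days: 1022 − 30 = 992 left.
July 1879 has 31 days: 992 − 31 = 961 left.
August 1879 has 31 days: 961 − 31 = 930 left.
September 1879 has 30 days: 930 − 30 = 900 left.
October 1879 has 31 days: 900 − 31 = 869 left.
November 1879 has 30 days: 869 − 30 = 839 left.
December 1879 has 31 days: 839 − 31 = 808 left.
January 1880 has 31 days: 808 − 31 = 777 left.
February 1880 has 29 days (1880 is a leap year): 777 − 29 = 748 left.
March 1880 has 31 days: 748 − 31 = 717 left.
April 1880 has 30 days: 717 − 30 = 687 left.
May 1880 has 31 days: 687 − 31 = 656 left.
June 1880 has 30 days: 656 − 30 = 626 left.
July 1880 has 31 days: 626 − 31 = 595 left.
August 1880 has 31 days: 595 − 31 = 564 left.
September 1880 has 30 days: 564 − 30 = 534 left.
October 1880 has 31 days: 534 − 31 = 503 left.
November 1880 has 30 days: 503 − 30 = 473 left.
December 1880 has 31 days: 473 − 31 = 442 left.
January 1881 has 31 days: 442 − 31 = 411 left.
February 1881 has 28 days (1881 is not a leap year): 411 − 28 = 383 left.
March 1881 has 31 days: 383 − 31 = 352 left.
April 1881 has 30 days: 352 − 30 = 322 left.
May 1881 has 31 days: 322 − 31 = 291 left.
June 1881 has 30 days: 291 − 30 = 261 left.
July 1881 has 31 days: 261 − 31 = 230 left.
August 1881 has 31 days: 230 − 31 = 199 left.
September 1881 has 30 days: 199 − 30 = 169 left.
October 1881 has 31 days: 169 − 31 = 138 left.
November 1881 has 30 days: 138 − 30 = 108 left.
December 1881 has 31 days: 108 − 31 = 77 left.
January 1882 has 31 days: 77 − 31 = 46 left.
February 1882 has 28 days (1882 is not a leap year): 46 − 28 = 18 left.
18 days into March 1882 → March 18, 1882.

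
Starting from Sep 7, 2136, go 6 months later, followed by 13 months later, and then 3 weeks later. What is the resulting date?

April 28, 2138

Advancing 6 months from September 7, 2136:
month 9 + 6 = 15, which is month 3 of year 2137 → March 2137.
Day 7 is valid in March, giving March 7, 2137.
Counting forward 13 months from March 7, 2137:
month 3 + 13 = 16, which is month 4 of year 2138 → April 2138.
Day 7 is valid in April, giving April 7, 2138.
Advancing 3 weeks (= 21 days) from April 7, 2138:
April has 30 days; 7 + 21 = 28, still in April.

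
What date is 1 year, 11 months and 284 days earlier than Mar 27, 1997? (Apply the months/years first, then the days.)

July 17, 1994

Going back 1 year, 11 months and 284 days from March 27, 1997: first the month/year part, then the days.
-1 year → 1996; month 3 − 11 = -8, which is month 4 of year 1995 → April 1995.
Day 27 is valid in April, giving April 27, 1995.
Now subtract 284 days from April 27, 1995.
Going back 27 days from April 27, 1995 reaches the end of the previous month; 284 − 27 = 257 left.
March 1995 has 31 days: 257 − 31 = 226 left.
February 1995 has 28 days (1995 is not a leap year): 226 − 28 = 198 left.
January 1995 has 31 days: 198 − 31 = 167 left.
December 1994 has 31 days: 167 − 31 = 136 left.
November 1994 has 30 days: 136 − 30 = 106 left.
October 1994 has 31 days: 106 − 31 = 75 left.
September 1994 has 30 days: 75 − 30 = 45 left.
August 1994 has 31 days: 45 − 31 = 14 left.
July 1994 has 31 days; 31 − 14 = 17 → July 17, 1994.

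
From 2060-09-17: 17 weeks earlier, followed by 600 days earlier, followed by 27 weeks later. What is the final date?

April 6, 2059

Counting back 17 weeks (= 119 days) from September 17, 2060:
Going back 17 days from September 17, 2060 reaches the end of the previous month; 119 − 17 = 102 left.
August 2060 has 31 days: 102 − 31 = 71 left.
July 2060 has 31 days: 71 − 31 = 40 left.
June 2060 has 30 days: 40 − 30 = 10 left.
May 2060 has 31 days; 31 − 10 = 21 → May 21, 2060.
Counting back 600 days from May 21, 2060:
Going back 21 days from May 21, 2060 reaches the end of the previous month; 600 − 21 = 579 left.
April 2060 has 30 days: 579 − 30 = 549 left.
March 2060 has 31 days: 549 − 31 = 518 left.
February 2060 has 29 days (2060 is a leap year): 518 − 29 = 489 left.
January 2060 has 31 days: 489 − 31 = 458 left.
December 2059 has 31 days: 458 − 31 = 427 left.
November 2059 has 30 days: 427 − 30 = 397 left.
October 2059 has 31 days: 397 − 31 = 366 left.
September 2059 has 30 days: 366 − 30 = 336 left.
August 2059 has 31 days: 336 − 31 = 305 left.
July 2059 has 31 days: 305 − 31 = 274 left.
June 2059 has 30 days: 274 − 30 = 244 left.
May 2059 has 31 days: 244 − 31 = 213 left.
April 2059 has 30 days: 213 − 30 = 183 left.
March 2059 has 31 days: 183 − 31 = 152 left.
February 2059 has 28 days (2059 is not a leap year): 152 − 28 = 124 left.
January 2059 has 31 days: 124 − 31 = 93 left.
December 2058 has 31 days: 93 − 31 = 62 left.
November 2058 has 30 days: 62 − 30 = 32 left.
October 2058 has 31 days: 32 − 31 = 1 left.
September 2058 has 30 days; 30 − 1 = 29 → September 29, 2058.
Advancing 27 weeks (= 189 days) from September 29, 2058:
September has 30 days, so 30 − 29 = 1 day remains after September 29, 2058; 189 − 1 = 188 left.
October 2058 has 31 days: 188 − 31 = 157 left.
November 2058 has 30 days: 157 − 30 = 127 left.
December 2058 has 31 days: 127 − 31 = 96 left.
January 2059 has 31 days: 96 − 31 = 65 left.
February 2059 has 28 days (2059 is not a leap year): 65 − 28 = 37 left.
March 2059 has 31 days: 37 − 31 = 6 left.
6 days into April 2059 → April 6, 2059.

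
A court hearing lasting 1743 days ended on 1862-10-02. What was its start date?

December 24, 1857

Going back 1743 days from October 2, 1862.
Going back 2 days from October 2, 1862 reaches the end of the previous month; 1743 − 2 = 1741 left.
September 1862 has 30 days: 1741 − 30 = 1711 left.
August 1862 has 31 days: 1711 − 31 = 1680 left.
July 1862 has 31 days: 1680 − 31 = 1649 left.
June 1862 has 30 days: 1649 − 30 = 1619 left.
May 1862 has 31 days: 1619 − 31 = 1588 left.
April 1862 has 30 days: 1588 − 30 = 1558 left.
March 1862 has 31 days: 1558 − 31 = 1527 left.
February 1862 has 28 days (1862 is not a leap year): 1527 − 28 = 1499 left.
January 1862 has 31 days: 1499 − 31 = 1468 left.
December 1861 has 31 days: 1468 − 31 = 1437 left.
November 1861 has 30 days: 1437 − 30 = 1407 left.
October 1861 has 31 days: 1407 − 31 = 1376 left.
September 1861 has 30 days: 1376 − 30 = 1346 left.
August 1861 has 31 days: 1346 − 31 = 1315 left.
July 1861 has 31 days: 1315 − 31 = 1284 left.
June 1861 has 30 days: 1284 − 30 = 1254 left.
May 1861 has 31 days: 1254 − 31 = 1223 left.
April 1861 has 30 days: 1223 − 30 = 1193 left.
March 1861 has 31 days: 1193 − 31 = 1162 left.
February 1861 has 28 days (1861 is not a leap year): 1162 − 28 = 1134 left.
January 1861 has 31 days: 1134 − 31 = 1103 left.
December 1860 has 31 days: 1103 − 31 = 1072 left.
November 1860 has 30 days: 1072 − 30 = 1042 left.
October 1860 has 31 days: 1042 − 31 = 1011 left.
September 1860 has 30 days: 1011 − 30 = 981 left.
August 1860 has 31 days: 981 − 31 = 950 left.
July 1860 has 31 days: 950 − 31 = 919 left.
June 1860 has 30 days: 919 − 30 = 889 left.
May 1860 has 31 days: 889 − 31 = 858 left.
April 1860 has 30 days: 858 − 30 = 828 left.
March 1860 has 31 days: 828 − 31 = 797 left.
February 1860 has 29 days (1860 is a leap year): 797 − 29 = 768 left.
January 1860 has 31 days: 768 − 31 = 737 left.
December 1859 has 31 days: 737 − 31 = 706 left.
November 1859 has 30 days: 706 − 30 = 676 left.
October 1859 has 31 days: 676 − 31 = 645 left.
September 1859 has 30 days: 645 − 30 = 615 left.
August 1859 has 31 days: 615 − 31 = 584 left.
July 1859 has 31 days: 584 − 31 = 553 left.
June 1859 has 30 days: 553 − 30 = 523 left.
May 1859 has 31 days: 523 − 31 = 492 left.
April 1859 has 30 days: 492 − 30 = 462 left.
March 1859 has 31 days: 462 − 31 = 431 left.
February 1859 has 28 days (1859 is not a leap year): 431 − 28 = 403 left.
January 1859 has 31 days: 403 − 31 = 372 left.
December 1858 has 31 days: 372 − 31 = 341 left.
November 1858 has 30 days: 341 − 30 = 311 left.
October 1858 has 31 days: 311 − 31 = 280 left.
September 1858 has 30 days: 280 − 30 = 250 left.
August 1858 has 31 days: 250 − 31 = 219 left.
July 1858 has 31 days: 219 − 31 = 188 left.
June 1858 has 30 days: 188 − 30 = 158 left.
May 1858 has 31 days: 158 − 31 = 127 left.
April 1858 has 30 days: 127 − 30 = 97 left.
March 1858 has 31 days: 97 − 31 = 66 left.
February 1858 has 28 days (1858 is not a leap year): 66 − 28 = 38 left.
January 1858 has 31 days: 38 − 31 = 7 left.
December 1857 has 31 days; 31 − 7 = 24 → December 24, 1857.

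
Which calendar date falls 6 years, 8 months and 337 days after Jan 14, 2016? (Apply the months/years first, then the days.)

Adding 6 years, 8 months and 337 days from January 14, 2016: first the month/year part, then the days.
+6 years → 2022; month 1 + 8 = 9 → September 2022.
Day 14 is valid in September, giving September 14, 2022.
Now add 337 days from September 14, 2022.
September has 30 days, so 30 − 14 = 16 days remain after September 14, 2022; 337 − 16 = 321 left.
October 2022 has 31 days: 321 − 31 = 290 left.
November 2022 has 30 days: 290 − 30 = 260 left.
December 2022 has 31 days: 260 − 31 = 229 left.
January 2023 has 31 days: 229 − 31 = 198 left.
February 2023 has 28 days (2023 is not a leap year): 198 − 28 = 170 left.
March 2023 has 31 days: 170 − 31 = 139 left.
April 2023 has 30 days: 139 − 30 = 109 left.
May 2023 has 31 days: 109 − 31 = 78 left.
June 2023 has 30 days: 78 − 30 = 48 left.
July 2023 has 31 days: 48 − 31 = 17 left.
17 days into August 2023 → August 17, 2023.

August 17, 2023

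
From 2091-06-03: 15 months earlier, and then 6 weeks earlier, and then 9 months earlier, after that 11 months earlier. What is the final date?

May 20, 2088

Going back 15 months from June 3, 2091:
month 6 − 15 = -9, which is month 3 of year 2090 → March 2090.
Day 3 is valid in March, giving March 3, 2090.
Going back 6 weeks (= 42 days) from March 3, 2090:
Going back 3 days from March 3, 2090 reaches the end of the previous month; 42 − 3 = 39 left.
February 2090 has 28 days (2090 is not a leap year): 39 − 28 = 11 left.
January 2090 has 31 days; 31 − 11 = 20 → January 20, 2090.
Subtracting 9 months from January 20, 2090:
month 1 − 9 = -8, which is month 4 of year 2089 → April 2089.
Day 20 is valid in April, giving April 20, 2089.
Counting back 11 months from April 20, 2089:
month 4 − 11 = -7, which is month 5 of year 2088 → May 2088.
Day 20 is valid in May, giving May 20, 2088.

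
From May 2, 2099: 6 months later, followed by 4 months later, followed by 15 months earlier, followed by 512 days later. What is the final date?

April 28, 2100

Adding 6 months from May 2, 2099:
month 5 + 6 = 11 → November 2099.
Day 2 is valid in November, giving November 2, 2099.
Counting forward 4 months from November 2, 2099:
month 11 + 4 = 15, which is month 3 of year 2100 → March 2100.
Day 2 is valid in March, giving March 2, 2100.
Counting back 15 months from March 2, 2100:
month 3 − 15 = -12, which is month 12 of year 2098 → December 2098.
Day 2 is valid in December, giving December 2, 2098.
Adding 512 days from December 2, 2098:
December has 31 days, so 31 − 2 = 29 days remain after December 2, 2098; 512 − 29 = 483 left.
January 2099 has 31 days: 483 − 31 = 452 left.
February 2099 has 28 days (2099 is not a leap year): 452 − 28 = 424 left.
March 2099 has 31 days: 424 − 31 = 393 left.
April 2099 has 30 days: 393 − 30 = 363 left.
May 2099 has 31 days: 363 − 31 = 332 left.
June 2099 has 30 days: 332 − 30 = 302 left.
July 2099 has 31 days: 302 − 31 = 271 left.
August 2099 has 31 days: 271 − 31 = 240 left.
September 2099 has 30 days: 240 − 30 = 210 left.
October 2099 has 31 days: 210 − 31 = 179 left.
November 2099 has 30 days: 179 − 30 = 149 left.
December 2099 has 31 days: 149 − 31 = 118 left.
January 2100 has 31 days: 118 − 31 = 87 left.
February 2100 has 28 days (2100 is not a leap year (divisible by 100 but not 400)): 87 − 28 = 59 left.
March 2100 has 31 days: 59 − 31 = 28 left.
28 days into April 2100 → April 28, 2100.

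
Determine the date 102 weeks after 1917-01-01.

December 16, 1918

Adding 102 weeks = 714 days from January 1, 1917.
January has 31 days, so 31 − 1 = 30 days remain after January 1, 1917; 714 − 30 = 684 left.
February 1917 has 28 days (1917 is not a leap year): 684 − 28 = 656 left.
March 1917 has 31 days: 656 − 31 = 625 left.
April 1917 has 30 days: 625 − 30 = 595 left.
May 1917 has 31 days: 595 − 31 = 564 left.
June 1917 has 30 days: 564 − 30 = 534 left.
July 1917 has 31 days: 534 − 31 = 503 left.
August 1917 has 31 days: 503 − 31 = 472 left.
September 1917 has 30 days: 472 − 30 = 442 left.
October 1917 has 31 days: 442 − 31 = 411 left.
November 1917 has 30 days: 411 − 30 = 381 left.
December 1917 has 31 days: 381 − 31 = 350 left.
January 1918 has 31 days: 350 − 31 = 319 left.
February 1918 has 28 days (1918 is not a leap year): 319 − 28 = 291 left.
March 1918 has 31 days: 291 − 31 = 260 left.
April 1918 has 30 days: 260 − 30 = 230 left.
May 1918 has 31 days: 230 − 31 = 199 left.
June 1918 has 30 days: 199 − 30 = 169 left.
July 1918 has 31 days: 169 − 31 = 138 left.
August 1918 has 31 days: 138 − 31 = 107 left.
September 1918 has 30 days: 107 − 30 = 77 left.
October 1918 has 31 days: 77 − 31 = 46 left.
November 1918 has 30 days: 46 − 30 = 16 left.
16 days into December 1918 → December 16, 1918.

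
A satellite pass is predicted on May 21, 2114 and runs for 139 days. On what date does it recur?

Advancing 139 days from May 21, 2114.
May has 31 days, so 31 − 21 = 10 days remain after May 21, 2114; 139 − 10 = 129 left.
June 2114 has 30 days: 129 − 30 = 99 left.
July 2114 has 31 days: 99 − 31 = 68 left.
August 2114 has 31 days: 68 − 31 = 37 left.
September 2114 has 30 days: 37 − 30 = 7 left.
7 days into October 2114 → October 7, 2114.

October 7, 2114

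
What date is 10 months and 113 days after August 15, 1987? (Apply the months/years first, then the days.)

October 6, 1988

Advancing 10 months and 113 days from August 15, 1987: first the month/year part, then the days.
month 8 + 10 = 18, which is month 6 of year 1988 → June 1988.
Day 15 is valid in June, giving June 15, 1988.
Now add 113 days from June 15, 1988.
June has 30 days, so 30 − 15 = 15 days remain after June 15, 1988; 113 − 15 = 98 left.
July 1988 has 31 days: 98 − 31 = 67 left.
August 1988 has 31 days: 67 − 31 = 36 left.
September 1988 has 30 days: 36 − 30 = 6 left.
6 days into October 1988 → October 6, 1988.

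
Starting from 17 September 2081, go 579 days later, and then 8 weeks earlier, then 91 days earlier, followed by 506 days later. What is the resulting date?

April 12, 2084

Counting forward 579 days from September 17, 2081:
September has 30 days, so 30 − 17 = 13 days remain after September 17, 2081; 579 − 13 = 566 left.
October 2081 has 31 days: 566 − 31 = 535 left.
November 2081 has 30 days: 535 − 30 = 505 left.
December 2081 has 31 days: 505 − 31 = 474 left.
January 2082 has 31 days: 474 − 31 = 443 left.
February 2082 has 28 days (2082 is not a leap year): 443 − 28 = 415 left.
March 2082 has 31 days: 415 − 31 = 384 left.
April 2082 has 30 days: 384 − 30 = 354 left.
May 2082 has 31 days: 354 − 31 = 323 left.
June 2082 has 30 days: 323 − 30 = 293 left.
July 2082 has 31 days: 293 − 31 = 262 left.
August 2082 has 31 days: 262 − 31 = 231 left.
September 2082 has 30 days: 231 − 30 = 201 left.
October 2082 has 31 days: 201 − 31 = 170 left.
November 2082 has 30 days: 170 − 30 = 140 left.
December 2082 has 31 days: 140 − 31 = 109 left.
January 2083 has 31 days: 109 − 31 = 78 left.
February 2083 has 28 days (2083 is not a leap year): 78 − 28 = 50 left.
March 2083 has 31 days: 50 − 31 = 19 left.
19 days into April 2083 → April 19, 2083.
Subtracting 8 weeks (= 56 days) from April 19, 2083:
Going back 19 days from April 19, 2083 reaches the end of the previous month; 56 − 19 = 37 left.
March 2083 has 31 days: 37 − 31 = 6 left.
February 2083 has 28 days; 28 − 6 = 22 → February 22, 2083.
Subtracting 91 days from February 22, 2083:
Going back 22 days from February 22, 2083 reaches the end of the previous month; 91 − 22 = 69 left.
January 2083 has 31 days: 69 − 31 = 38 left.
December 2082 has 31 days: 38 − 31 = 7 left.
November 2082 has 30 days; 30 − 7 = 23 → November 23, 2082.
Advancing 506 days from November 23, 2082:
November has 30 days, so 30 − 23 = 7 days remain after November 23, 2082; 506 − 7 = 499 left.
December 2082 has 31 days: 499 − 31 = 468 left.
January 2083 has 31 days: 468 − 31 = 437 left.
February 2083 has 28 days (2083 is not a leap year): 437 − 28 = 409 left.
March 2083 has 31 days: 409 − 31 = 378 left.
April 2083 has 30 days: 378 − 30 = 348 left.
May 2083 has 31 days: 348 − 31 = 317 left.
June 2083 has 30 days: 317 − 30 = 287 left.
July 2083 has 31 days: 287 − 31 = 256 left.
August 2083 has 31 days: 256 − 31 = 225 left.
September 2083 has 30 days: 225 − 30 = 195 left.
October 2083 has 31 days: 195 − 31 = 164 left.
November 2083 has 30 days: 164 − 30 = 134 left.
December 2083 has 31 days: 134 − 31 = 103 left.
January 2084 has 31 days: 103 − 31 = 72 left.
February 2084 has 29 days (2084 is a leap year): 72 − 29 = 43 left.
March 2084 has 31 days: 43 − 31 = 12 left.
12 days into April 2084 → April 12, 2084.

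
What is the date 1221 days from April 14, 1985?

August 17, 1988

Counting forward 1221 days from April 14, 1985.
April has 30 days, so 30 − 14 = 16 days remain after April 14, 1985; 1221 − 16 = 1205 left.
May 1985 has 31 days: 1205 − 31 = 1174 left.
June 1985 has 30 days: 1174 − 30 = 1144 left.
July 1985 has 31 days: 1144 − 31 = 1113 left.
August 1985 has 31 days: 1113 − 31 = 1082 left.
September 1985 has 30 days: 1082 − 30 = 1052 left.
October 1985 has 31 days: 1052 − 31 = 1021 left.
November 1985 has 30 days: 1021 − 30 = 991 left.
December 1985 has 31 days: 991 − 31 = 960 left.
January 1986 has 31 days: 960 − 31 = 929 left.
February 1986 has 28 days (1986 is not a leap year): 929 − 28 = 901 left.
March 1986 has 31 days: 901 − 31 = 870 left.
April 1986 has 30 days: 870 − 30 = 840 left.
May 1986 has 31 days: 840 − 31 = 809 left.
June 1986 has 30 days: 809 − 30 = 779 left.
July 1986 has 31 days: 779 − 31 = 748 left.
August 1986 has 31 days: 748 − 31 = 717 left.
September 1986 has 30 days: 717 − 30 = 687 left.
October 1986 has 31 days: 687 − 31 = 656 left.
November 1986 has 30 days: 656 − 30 = 626 left.
December 1986 has 31 days: 626 − 31 = 595 left.
January 1987 has 31 days: 595 − 31 = 564 left.
February 1987 has 28 days (1987 is not a leap year): 564 − 28 = 536 left.
March 1987 has 31 days: 536 − 31 = 505 left.
April 1987 has 30 days: 505 − 30 = 475 left.
May 1987 has 31 days: 475 − 31 = 444 left.
June 1987 has 30 days: 444 − 30 = 414 left.
July 1987 has 31 days: 414 − 31 = 383 left.
August 1987 has 31 days: 383 − 31 = 352 left.
September 1987 has 30 days: 352 − 30 = 322 left.
October 1987 has 31 days: 322 − 31 = 291 left.
November 1987 has 30 days: 291 − 30 = 261 left.
December 1987 has 31 days: 261 − 31 = 230 left.
January 1988 has 31 days: 230 − 31 = 199 left.
February 1988 has 29 days (1988 is a leap year): 199 − 29 = 170 left.
March 1988 has 31 days: 170 − 31 = 139 left.
April 1988 has 30 days: 139 − 30 = 109 left.
May 1988 has 31 days: 109 − 31 = 78 left.
June 1988 has 30 days: 78 − 30 = 48 left.
July 1988 has 31 days: 48 − 31 = 17 left.
17 days into August 1988 → August 17, 1988.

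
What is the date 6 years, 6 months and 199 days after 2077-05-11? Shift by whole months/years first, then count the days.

Adding 6 years, 6 months and 199 days from May 11, 2077: first the month/year part, then the days.
+6 years → 2083; month 5 + 6 = 11 → November 2083.
Day 11 is valid in November, giving November 11, 2083.
Now add 199 days from November 11, 2083.
November has 30 days, so 30 − 11 = 19 days remain after November 11, 2083; 199 − 19 = 180 left.
December 2083 has 31 days: 180 − 31 = 149 left.
January 2084 has 31 days: 149 − 31 = 118 left.
February 2084 has 29 days (2084 is a leap year): 118 − 29 = 89 left.
March 2084 has 31 days: 89 − 31 = 58 left.
April 2084 has 30 days: 58 − 30 = 28 left.
28 days into May 2084 → May 28, 2084.

May 28, 2084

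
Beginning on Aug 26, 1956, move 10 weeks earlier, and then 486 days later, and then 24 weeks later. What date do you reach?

Counting back 10 weeks (= 70 days) from August 26, 1956:
Going back 26 days from August 26, 1956 reaches the end of the previous month; 70 − 26 = 44 left.
July 1956 has 31 days: 44 − 31 = 13 left.
June 1956 has 30 days; 30 − 13 = 17 → June 17, 1956.
Counting forward 486 days from June 17, 1956:
June has 30 days, so 30 − 17 = 13 days remain after June 17, 1956; 486 − 13 = 473 left.
July 1956 has 31 days: 473 − 31 = 442 left.
August 1956 has 31 days: 442 − 31 = 411 left.
September 1956 has 30 days: 411 − 30 = 381 left.
October 1956 has 31 days: 381 − 31 = 350 left.
November 1956 has 30 days: 350 − 30 = 320 left.
December 1956 has 31 days: 320 − 31 = 289 left.
January 1957 has 31 days: 289 − 31 = 258 left.
February 1957 has 28 days (1957 is not a leap year): 258 − 28 = 230 left.
March 1957 has 31 days: 230 − 31 = 199 left.
April 1957 has 30 days: 199 − 30 = 169 left.
May 1957 has 31 days: 169 − 31 = 138 left.
June 1957 has 30 days: 138 − 30 = 108 left.
July 1957 has 31 days: 108 − 31 = 77 left.
August 1957 has 31 days: 77 − 31 = 46 left.
September 1957 has 30 days: 46 − 30 = 16 left.
16 days into October 1957 → October 16, 1957.
Adding 24 weeks (= 168 days) from October 16, 1957:
October has 31 days, so 31 − 16 = 15 days remain after October 16, 1957; 168 − 15 = 153 left.
November 1957 has 30 days: 153 − 30 = 123 left.
December 1957 has 31 days: 123 − 31 = 92 left.
January 1958 has 31 days: 92 − 31 = 61 left.
February 1958 has 28 days (1958 is not a leap year): 61 − 28 = 33 left.
March 1958 has 31 days: 33 − 31 = 2 left.
2 days into April 1958 → April 2, 1958.

April 2, 1958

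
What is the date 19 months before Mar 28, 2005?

Counting back 19 months from March 28, 2005.
month 3 − 19 = -16, which is month 8 of year 2003 → August 2003.
Day 28 is valid in August, giving August 28, 2003.

August 28, 2003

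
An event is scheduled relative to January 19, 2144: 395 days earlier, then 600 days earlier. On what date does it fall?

April 29, 2141

Counting back 395 days from January 19, 2144:
Going back 19 days from January 19, 2144 reaches the end of the previous month; 395 − 19 = 376 left.
December 2143 has 31 days: 376 − 31 = 345 left.
November 2143 has 30 days: 345 − 30 = 315 left.
October 2143 has 31 days: 315 − 31 = 284 left.
September 2143 has 30 days: 284 − 30 = 254 left.
August 2143 has 31 days: 254 − 31 = 223 left.
July 2143 has 31 days: 223 − 31 = 192 left.
June 2143 has 30 days: 192 − 30 = 162 left.
May 2143 has 31 days: 162 − 31 = 131 left.
April 2143 has 30 days: 131 − 30 = 101 left.
March 2143 has 31 days: 101 − 31 = 70 left.
February 2143 has 28 days (2143 is not a leap year): 70 − 28 = 42 left.
January 2143 has 31 days: 42 − 31 = 11 left.
December 2142 has 31 days; 31 − 11 = 20 → December 20, 2142.
Counting back 600 days from December 20, 2142:
Going back 20 days from December 20, 2142 reaches the end of the previous month; 600 − 20 = 580 left.
November 2142 has 30 days: 580 − 30 = 550 left.
October 2142 has 31 days: 550 − 31 = 519 left.
September 2142 has 30 days: 519 − 30 = 489 left.
August 2142 has 31 days: 489 − 31 = 458 left.
July 2142 has 31 days: 458 − 31 = 427 left.
June 2142 has 30 days: 427 − 30 = 397 left.
May 2142 has 31 days: 397 − 31 = 366 left.
April 2142 has 30 days: 366 − 30 = 336 left.
March 2142 has 31 days: 336 − 31 = 305 left.
February 2142 has 28 days (2142 is not a leap year): 305 − 28 = 277 left.
January 2142 has 31 days: 277 − 31 = 246 left.
December 2141 has 31 days: 246 − 31 = 215 left.
November 2141 has 30 days: 215 − 30 = 185 left.
October 2141 has 31 days: 185 − 31 = 154 left.
September 2141 has 30 days: 154 − 30 = 124 left.
August 2141 has 31 days: 124 − 31 = 93 left.
July 2141 has 31 days: 93 − 31 = 62 left.
June 2141 has 30 days: 62 − 30 = 32 left.
May 2141 has 31 days: 32 − 31 = 1 left.
April 2141 has 30 days; 30 − 1 = 29 → April 29, 2141.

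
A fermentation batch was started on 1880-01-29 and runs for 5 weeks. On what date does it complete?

Adding 5 weeks = 35 days from January 29, 1880.
January has 31 days, so 31 − 29 = 2 days remain after January 29, 1880; 35 − 2 = 33 left.
February 1880 has 29 days (1880 is a leap year): 33 − 29 = 4 left.
4 days into March 1880 → March 4, 1880.

March 4, 1880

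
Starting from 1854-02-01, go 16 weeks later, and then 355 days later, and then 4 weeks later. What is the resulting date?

Counting forward 16 weeks (= 112 days) from February 1, 1854:
February has 28 days, so 28 − 1 = 27 days remain after February 1, 1854; 112 − 27 = 85 left.
March 1854 has 31 days: 85 − 31 = 54 left.
April 1854 has 30 days: 54 − 30 = 24 left.
24 days into May 1854 → May 24, 1854.
Advancing 355 days from May 24, 1854:
May has 31 days, so 31 − 24 = 7 days remain after May 24, 1854; 355 − 7 = 348 left.
June 1854 has 30 days: 348 − 30 = 318 left.
July 1854 has 31 days: 318 − 31 = 287 left.
August 1854 has 31 days: 287 − 31 = 256 left.
September 1854 has 30 days: 256 − 30 = 226 left.
October 1854 has 31 days: 226 − 31 = 195 left.
November 1854 has 30 days: 195 − 30 = 165 left.
December 1854 has 31 days: 165 − 31 = 134 left.
January 1855 has 31 days: 134 − 31 = 103 left.
February 1855 has 28 days (1855 is not a leap year): 103 − 28 = 75 left.
March 1855 has 31 days: 75 − 31 = 44 left.
April 1855 has 30 days: 44 − 30 = 14 left.
14 days into May 1855 → May 14, 1855.
Advancing 4 weeks (= 28 days) from May 14, 1855:
May has 31 days, so 31 − 14 = 17 days remain after May 14, 1855; 28 − 17 = 11 left.
11 days into June 1855 → June 11, 1855.

June 11, 1855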